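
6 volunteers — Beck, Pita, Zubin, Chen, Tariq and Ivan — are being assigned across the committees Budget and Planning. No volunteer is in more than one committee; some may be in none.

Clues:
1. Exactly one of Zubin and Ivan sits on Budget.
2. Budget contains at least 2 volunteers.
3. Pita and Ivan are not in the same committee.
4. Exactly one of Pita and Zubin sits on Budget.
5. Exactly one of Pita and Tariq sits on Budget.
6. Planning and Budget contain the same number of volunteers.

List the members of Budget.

Budget = {Tariq, Zubin}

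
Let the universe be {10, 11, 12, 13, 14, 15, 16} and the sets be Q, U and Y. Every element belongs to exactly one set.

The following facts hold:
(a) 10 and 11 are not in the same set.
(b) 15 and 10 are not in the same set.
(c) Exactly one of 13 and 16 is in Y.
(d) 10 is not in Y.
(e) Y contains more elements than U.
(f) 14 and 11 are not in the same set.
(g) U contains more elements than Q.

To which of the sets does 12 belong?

12: Y

From (d): 10 ∉ Y.
Suppose 12 ∈ Q: no assignment then satisfies all the clues, so 12 ∉ Q.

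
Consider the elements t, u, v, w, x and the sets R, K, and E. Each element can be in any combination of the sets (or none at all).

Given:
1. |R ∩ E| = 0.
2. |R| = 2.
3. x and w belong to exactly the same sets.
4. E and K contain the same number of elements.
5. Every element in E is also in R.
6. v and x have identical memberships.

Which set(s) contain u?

u: R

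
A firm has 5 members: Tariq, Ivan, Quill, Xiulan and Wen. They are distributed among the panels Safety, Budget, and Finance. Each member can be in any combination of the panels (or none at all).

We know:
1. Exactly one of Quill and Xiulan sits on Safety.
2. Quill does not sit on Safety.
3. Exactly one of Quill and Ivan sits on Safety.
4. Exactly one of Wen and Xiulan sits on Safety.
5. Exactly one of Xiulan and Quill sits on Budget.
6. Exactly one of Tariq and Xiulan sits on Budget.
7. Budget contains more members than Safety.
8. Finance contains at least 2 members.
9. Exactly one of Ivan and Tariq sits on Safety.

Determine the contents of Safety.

Safety = {Ivan, Xiulan}

From (2): Quill ∉ Safety.
(1) (exactly one): Xiulan ∈ Safety.
(3) (exactly one): Ivan ∈ Safety.
(4) (exactly one): Wen ∉ Safety.
(9) (exactly one): Tariq ∉ Safety.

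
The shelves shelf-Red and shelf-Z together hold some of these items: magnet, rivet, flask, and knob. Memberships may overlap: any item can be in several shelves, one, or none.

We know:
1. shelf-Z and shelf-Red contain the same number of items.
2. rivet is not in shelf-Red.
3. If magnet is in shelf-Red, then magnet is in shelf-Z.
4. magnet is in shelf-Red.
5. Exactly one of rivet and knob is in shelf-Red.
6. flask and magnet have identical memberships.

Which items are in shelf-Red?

From (2): rivet ∉ shelf-Red.
From (4): magnet ∈ shelf-Red.
(3): magnet ∈ shelf-Z.
(5) (exactly one): knob ∈ shelf-Red.
(6): flask matches magnet: flask ∈ shelf-Red.
(6): flask matches magnet: flask ∈ shelf-Z.

shelf-Red = {flask, knob, magnet}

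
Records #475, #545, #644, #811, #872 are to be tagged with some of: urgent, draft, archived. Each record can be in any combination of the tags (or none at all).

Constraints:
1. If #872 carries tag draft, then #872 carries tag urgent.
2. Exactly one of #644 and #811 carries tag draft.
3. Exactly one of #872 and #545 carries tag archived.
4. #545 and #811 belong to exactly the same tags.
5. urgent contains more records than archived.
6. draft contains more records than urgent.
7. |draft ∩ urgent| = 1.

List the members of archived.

archived = {#872}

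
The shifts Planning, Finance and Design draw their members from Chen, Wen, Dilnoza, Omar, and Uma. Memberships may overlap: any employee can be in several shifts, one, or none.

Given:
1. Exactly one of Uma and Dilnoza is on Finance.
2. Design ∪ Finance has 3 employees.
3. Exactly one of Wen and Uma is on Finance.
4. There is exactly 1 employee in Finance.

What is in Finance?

Finance = {Uma}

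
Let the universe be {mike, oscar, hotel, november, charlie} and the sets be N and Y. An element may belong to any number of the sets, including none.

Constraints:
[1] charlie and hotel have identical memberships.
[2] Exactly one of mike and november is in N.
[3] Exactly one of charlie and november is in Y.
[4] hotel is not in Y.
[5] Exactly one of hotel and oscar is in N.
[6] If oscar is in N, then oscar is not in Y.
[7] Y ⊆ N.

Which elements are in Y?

From (4): hotel ∉ Y.
(1): charlie matches hotel: charlie ∉ Y.
(3) (exactly one): november ∈ Y.
(7) with november ∈ Y: november ∈ N.
(2) (exactly one): mike ∉ N.
(7) contrapositive: mike ∉ Y.
Suppose oscar ∈ Y: no assignment then satisfies all the clues, so oscar ∉ Y.

Y = {november}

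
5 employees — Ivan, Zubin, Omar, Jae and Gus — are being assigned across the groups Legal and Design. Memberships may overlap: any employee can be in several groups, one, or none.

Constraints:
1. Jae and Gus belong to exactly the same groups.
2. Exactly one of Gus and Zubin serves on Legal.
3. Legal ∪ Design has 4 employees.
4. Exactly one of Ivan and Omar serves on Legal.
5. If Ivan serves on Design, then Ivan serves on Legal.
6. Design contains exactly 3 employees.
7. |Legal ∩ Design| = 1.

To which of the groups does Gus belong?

Gus: Design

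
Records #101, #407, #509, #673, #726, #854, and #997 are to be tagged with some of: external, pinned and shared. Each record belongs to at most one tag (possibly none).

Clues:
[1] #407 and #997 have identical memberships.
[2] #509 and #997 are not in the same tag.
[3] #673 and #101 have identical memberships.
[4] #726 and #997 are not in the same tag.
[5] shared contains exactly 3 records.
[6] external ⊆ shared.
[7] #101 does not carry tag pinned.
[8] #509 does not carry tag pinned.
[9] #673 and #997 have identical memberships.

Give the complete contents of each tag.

external = {}; pinned = {}; shared = {#509, #726, #854}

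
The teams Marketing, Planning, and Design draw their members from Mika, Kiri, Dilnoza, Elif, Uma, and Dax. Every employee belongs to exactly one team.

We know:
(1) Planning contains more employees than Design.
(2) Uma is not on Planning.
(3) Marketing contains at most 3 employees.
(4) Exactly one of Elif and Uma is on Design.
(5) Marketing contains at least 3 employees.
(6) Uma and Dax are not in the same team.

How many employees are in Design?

1

From (2): Uma ∉ Planning.
Suppose Mika ∈ Design: no assignment then satisfies all the clues, so Mika ∉ Design.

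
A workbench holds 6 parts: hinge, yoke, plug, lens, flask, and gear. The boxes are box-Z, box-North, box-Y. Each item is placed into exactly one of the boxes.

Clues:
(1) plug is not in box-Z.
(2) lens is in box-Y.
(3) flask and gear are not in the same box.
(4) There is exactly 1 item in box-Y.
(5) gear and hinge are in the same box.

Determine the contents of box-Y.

box-Y = {lens}

From (1): plug ∉ box-Z.
From (2): lens ∈ box-Y.
(4): box-Y already has 1, so the rest are out.
Only one box left: plug ∈ box-North.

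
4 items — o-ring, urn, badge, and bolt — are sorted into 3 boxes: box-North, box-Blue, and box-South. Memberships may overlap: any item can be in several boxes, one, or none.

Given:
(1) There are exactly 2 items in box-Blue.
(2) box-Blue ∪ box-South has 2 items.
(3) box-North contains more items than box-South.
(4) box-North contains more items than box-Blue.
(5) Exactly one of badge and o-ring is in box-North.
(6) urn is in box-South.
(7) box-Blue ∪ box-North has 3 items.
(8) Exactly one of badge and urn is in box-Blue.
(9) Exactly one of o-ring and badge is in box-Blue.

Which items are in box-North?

box-North = {bolt, o-ring, urn}

From (6): urn ∈ box-South.
Suppose o-ring ∉ box-North: no assignment then satisfies all the clues, so o-ring ∈ box-North.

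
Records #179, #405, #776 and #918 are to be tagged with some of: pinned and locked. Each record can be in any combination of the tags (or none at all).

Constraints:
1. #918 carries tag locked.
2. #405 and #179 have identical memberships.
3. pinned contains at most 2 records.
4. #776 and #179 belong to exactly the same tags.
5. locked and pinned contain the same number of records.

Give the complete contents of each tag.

From (1): #918 ∈ locked.
Suppose #179 ∈ pinned: no assignment then satisfies all the clues, so #179 ∉ pinned.

pinned = {#918}; locked = {#918}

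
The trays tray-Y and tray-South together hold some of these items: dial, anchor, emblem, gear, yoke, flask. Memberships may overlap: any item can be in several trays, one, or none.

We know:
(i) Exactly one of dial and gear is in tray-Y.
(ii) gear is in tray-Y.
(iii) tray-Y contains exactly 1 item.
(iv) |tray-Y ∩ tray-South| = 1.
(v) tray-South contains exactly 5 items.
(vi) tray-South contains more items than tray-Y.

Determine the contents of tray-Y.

From (ii): gear ∈ tray-Y.
(i) (exactly one): dial ∉ tray-Y.
(iii): tray-Y already has 1, so the rest are out.

tray-Y = {gear}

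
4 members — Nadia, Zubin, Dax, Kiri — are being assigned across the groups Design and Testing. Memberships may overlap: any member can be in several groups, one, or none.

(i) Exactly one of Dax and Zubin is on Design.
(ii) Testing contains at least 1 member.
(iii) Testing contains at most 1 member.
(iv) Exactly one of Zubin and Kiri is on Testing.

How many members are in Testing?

1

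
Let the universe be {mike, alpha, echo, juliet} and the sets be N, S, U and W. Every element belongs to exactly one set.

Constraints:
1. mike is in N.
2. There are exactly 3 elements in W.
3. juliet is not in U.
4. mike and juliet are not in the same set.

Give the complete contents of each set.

From (1): mike ∈ N.
From (3): juliet ∉ U.
(2): only 3 candidates remain for W, so all are in.

N = {mike}; S = {}; U = {}; W = {alpha, echo, juliet}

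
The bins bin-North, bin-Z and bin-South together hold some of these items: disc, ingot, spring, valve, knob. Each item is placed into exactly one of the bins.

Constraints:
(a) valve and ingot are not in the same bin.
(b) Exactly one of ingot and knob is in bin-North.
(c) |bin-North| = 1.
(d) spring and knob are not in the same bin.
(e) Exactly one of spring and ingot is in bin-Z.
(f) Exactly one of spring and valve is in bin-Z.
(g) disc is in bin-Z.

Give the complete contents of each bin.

bin-North = {ingot}; bin-Z = {disc, spring}; bin-South = {knob, valve}

From (g): disc ∈ bin-Z.
Suppose ingot ∉ bin-North: no assignment then satisfies all the clues, so ingot ∈ bin-North.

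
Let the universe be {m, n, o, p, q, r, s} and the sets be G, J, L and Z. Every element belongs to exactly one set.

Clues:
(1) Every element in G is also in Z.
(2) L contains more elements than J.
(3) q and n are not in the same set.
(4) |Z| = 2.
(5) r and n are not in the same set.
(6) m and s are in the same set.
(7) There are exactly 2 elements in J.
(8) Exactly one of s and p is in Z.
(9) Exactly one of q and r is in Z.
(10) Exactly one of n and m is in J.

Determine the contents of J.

J = {n, o}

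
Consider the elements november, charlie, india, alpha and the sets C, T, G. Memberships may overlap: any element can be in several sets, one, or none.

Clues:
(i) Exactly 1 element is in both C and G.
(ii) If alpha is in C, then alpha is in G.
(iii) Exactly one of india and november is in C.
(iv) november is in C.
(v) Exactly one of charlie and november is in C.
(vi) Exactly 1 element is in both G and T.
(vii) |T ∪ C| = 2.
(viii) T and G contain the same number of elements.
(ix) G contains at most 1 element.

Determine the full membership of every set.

C = {alpha, november}; T = {alpha}; G = {alpha}

From (iv): november ∈ C.
(iii) (exactly one): india ∉ C.
(v) (exactly one): charlie ∉ C.
Suppose november ∈ T: no assignment then satisfies all the clues, so november ∉ T.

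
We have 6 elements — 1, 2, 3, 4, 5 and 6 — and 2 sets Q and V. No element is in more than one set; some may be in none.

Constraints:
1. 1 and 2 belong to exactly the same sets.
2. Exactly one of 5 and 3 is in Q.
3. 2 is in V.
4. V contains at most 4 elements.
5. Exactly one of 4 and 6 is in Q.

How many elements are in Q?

2

From (3): 2 ∈ V.
(1): 1 matches 2: 1 ∉ Q.
(1): 1 matches 2: 1 ∈ V.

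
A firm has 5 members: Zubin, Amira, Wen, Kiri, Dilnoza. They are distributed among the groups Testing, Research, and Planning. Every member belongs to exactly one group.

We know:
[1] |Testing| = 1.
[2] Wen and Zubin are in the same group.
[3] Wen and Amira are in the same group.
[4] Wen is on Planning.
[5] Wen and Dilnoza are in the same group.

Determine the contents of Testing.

Testing = {Kiri}

From (4): Wen ∈ Planning.
(2): Zubin matches Wen: Zubin ∉ Testing.
(2): Zubin matches Wen: Zubin ∉ Research.
(2): Zubin matches Wen: Zubin ∈ Planning.
(3): Amira matches Wen: Amira ∉ Testing.
(3): Amira matches Wen: Amira ∉ Research.
(3): Amira matches Wen: Amira ∈ Planning.
(5): Dilnoza matches Wen: Dilnoza ∉ Testing.
(5): Dilnoza matches Wen: Dilnoza ∉ Research.
(5): Dilnoza matches Wen: Dilnoza ∈ Planning.
(1): only 1 candidates remain for Testing, so all are in.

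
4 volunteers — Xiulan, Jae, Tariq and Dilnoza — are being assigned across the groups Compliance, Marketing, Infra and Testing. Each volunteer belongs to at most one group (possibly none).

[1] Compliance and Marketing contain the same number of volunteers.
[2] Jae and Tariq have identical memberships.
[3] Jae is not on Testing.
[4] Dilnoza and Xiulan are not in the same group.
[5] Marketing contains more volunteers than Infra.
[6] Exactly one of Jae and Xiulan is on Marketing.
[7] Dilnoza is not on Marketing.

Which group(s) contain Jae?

Jae: none

From (3): Jae ∉ Testing.
From (7): Dilnoza ∉ Marketing.
(2): Tariq matches Jae: Tariq ∉ Testing.
Suppose Jae ∈ Compliance: no assignment then satisfies all the clues, so Jae ∉ Compliance.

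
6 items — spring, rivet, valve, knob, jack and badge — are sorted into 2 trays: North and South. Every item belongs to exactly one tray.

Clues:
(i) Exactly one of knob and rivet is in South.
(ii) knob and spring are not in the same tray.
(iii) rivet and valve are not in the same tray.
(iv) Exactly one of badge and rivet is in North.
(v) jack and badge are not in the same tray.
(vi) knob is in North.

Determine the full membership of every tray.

North = {badge, knob, valve}; South = {jack, rivet, spring}

From (vi): knob ∈ North.
(i) (exactly one): rivet ∈ South.
(ii): spring ∉ North.
(iii): valve ∉ South.
(iv) (exactly one): badge ∈ North.
(v): jack ∉ North.
Only one tray left: spring ∈ South.
Only one tray left: valve ∈ North.
Only one tray left: jack ∈ South.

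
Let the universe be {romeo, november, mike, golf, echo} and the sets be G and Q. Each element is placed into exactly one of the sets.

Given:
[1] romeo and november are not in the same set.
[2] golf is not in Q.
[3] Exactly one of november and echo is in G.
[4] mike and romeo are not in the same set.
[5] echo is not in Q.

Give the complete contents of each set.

G = {echo, golf, romeo}; Q = {mike, november}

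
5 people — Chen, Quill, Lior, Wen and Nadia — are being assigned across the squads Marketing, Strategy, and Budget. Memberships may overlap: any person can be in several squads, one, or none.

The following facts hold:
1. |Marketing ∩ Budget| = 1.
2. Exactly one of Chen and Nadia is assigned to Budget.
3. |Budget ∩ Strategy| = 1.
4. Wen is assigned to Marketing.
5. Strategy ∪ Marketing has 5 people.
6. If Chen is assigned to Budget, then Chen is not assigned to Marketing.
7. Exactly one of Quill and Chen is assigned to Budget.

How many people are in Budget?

2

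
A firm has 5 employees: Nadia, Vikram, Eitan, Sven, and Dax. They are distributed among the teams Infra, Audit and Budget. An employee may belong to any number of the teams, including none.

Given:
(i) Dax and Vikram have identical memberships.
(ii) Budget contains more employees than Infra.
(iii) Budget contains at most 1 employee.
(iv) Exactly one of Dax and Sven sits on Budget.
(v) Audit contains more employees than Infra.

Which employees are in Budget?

Budget = {Sven}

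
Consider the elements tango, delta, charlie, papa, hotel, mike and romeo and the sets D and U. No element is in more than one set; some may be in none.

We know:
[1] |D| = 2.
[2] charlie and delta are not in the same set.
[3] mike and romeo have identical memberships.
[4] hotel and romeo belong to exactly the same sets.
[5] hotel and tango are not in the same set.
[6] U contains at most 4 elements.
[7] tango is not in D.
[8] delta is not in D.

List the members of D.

D = {charlie, papa}

From (7): tango ∉ D.
From (8): delta ∉ D.
Suppose charlie ∉ D: no assignment then satisfies all the clues, so charlie ∈ D.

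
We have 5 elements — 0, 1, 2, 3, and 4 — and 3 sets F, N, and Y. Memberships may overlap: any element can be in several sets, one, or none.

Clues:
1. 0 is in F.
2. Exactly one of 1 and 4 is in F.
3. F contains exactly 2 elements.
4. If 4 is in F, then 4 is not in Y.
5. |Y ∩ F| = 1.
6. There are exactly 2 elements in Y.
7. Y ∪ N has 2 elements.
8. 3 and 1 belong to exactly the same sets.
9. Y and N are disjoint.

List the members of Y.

Y = {0, 2}

From (1): 0 ∈ F.
Suppose 0 ∉ Y: no assignment then satisfies all the clues, so 0 ∈ Y.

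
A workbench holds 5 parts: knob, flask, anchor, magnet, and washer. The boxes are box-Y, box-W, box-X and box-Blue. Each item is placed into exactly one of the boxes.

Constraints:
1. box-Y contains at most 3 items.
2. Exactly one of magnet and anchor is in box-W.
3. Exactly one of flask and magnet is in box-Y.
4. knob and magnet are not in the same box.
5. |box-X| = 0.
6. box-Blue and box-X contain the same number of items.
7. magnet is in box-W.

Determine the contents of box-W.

From (7): magnet ∈ box-W.
(2) (exactly one): anchor ∉ box-W.
(3) (exactly one): flask ∈ box-Y.
(4): knob ∉ box-W.
(5): box-X already has 0, so the rest are out.
Suppose washer ∉ box-W: no assignment then satisfies all the clues, so washer ∈ box-W.

box-W = {magnet, washer}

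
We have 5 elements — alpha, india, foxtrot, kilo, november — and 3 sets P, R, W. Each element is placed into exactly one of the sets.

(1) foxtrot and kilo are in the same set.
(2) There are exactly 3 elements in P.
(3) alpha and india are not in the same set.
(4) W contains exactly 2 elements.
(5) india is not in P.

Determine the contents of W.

W = {india, november}

From (5): india ∉ P.
Suppose alpha ∈ W: no assignment then satisfies all the clues, so alpha ∉ W.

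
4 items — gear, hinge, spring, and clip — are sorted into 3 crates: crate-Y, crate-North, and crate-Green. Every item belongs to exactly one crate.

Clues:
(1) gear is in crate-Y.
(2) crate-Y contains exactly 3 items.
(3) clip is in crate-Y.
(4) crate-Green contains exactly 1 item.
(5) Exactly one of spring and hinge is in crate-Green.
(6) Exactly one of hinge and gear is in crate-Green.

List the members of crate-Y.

crate-Y = {clip, gear, spring}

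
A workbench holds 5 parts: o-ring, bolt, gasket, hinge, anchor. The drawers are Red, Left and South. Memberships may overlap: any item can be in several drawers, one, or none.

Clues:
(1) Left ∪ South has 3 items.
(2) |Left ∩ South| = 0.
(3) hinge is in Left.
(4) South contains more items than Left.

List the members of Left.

Left = {hinge}

From (3): hinge ∈ Left.
Suppose o-ring ∈ Left: no assignment then satisfies all the clues, so o-ring ∉ Left.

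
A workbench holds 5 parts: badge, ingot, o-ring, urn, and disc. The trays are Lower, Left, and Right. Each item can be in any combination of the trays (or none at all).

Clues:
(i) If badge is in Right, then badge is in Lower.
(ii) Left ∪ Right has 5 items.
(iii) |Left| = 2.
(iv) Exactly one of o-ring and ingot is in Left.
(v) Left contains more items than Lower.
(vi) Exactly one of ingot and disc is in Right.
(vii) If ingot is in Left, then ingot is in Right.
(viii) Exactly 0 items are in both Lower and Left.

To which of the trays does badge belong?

badge: Lower, Right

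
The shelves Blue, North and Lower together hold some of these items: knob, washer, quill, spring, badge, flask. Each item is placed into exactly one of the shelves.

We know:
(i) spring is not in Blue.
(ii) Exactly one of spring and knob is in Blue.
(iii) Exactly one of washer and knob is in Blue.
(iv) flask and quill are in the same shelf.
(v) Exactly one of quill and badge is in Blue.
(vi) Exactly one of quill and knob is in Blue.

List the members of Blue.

From (i): spring ∉ Blue.
(ii) (exactly one): knob ∈ Blue.
(iii) (exactly one): washer ∉ Blue.
(vi) (exactly one): quill ∉ Blue.
(iv): flask matches quill: flask ∉ Blue.
(v) (exactly one): badge ∈ Blue.

Blue = {badge, knob}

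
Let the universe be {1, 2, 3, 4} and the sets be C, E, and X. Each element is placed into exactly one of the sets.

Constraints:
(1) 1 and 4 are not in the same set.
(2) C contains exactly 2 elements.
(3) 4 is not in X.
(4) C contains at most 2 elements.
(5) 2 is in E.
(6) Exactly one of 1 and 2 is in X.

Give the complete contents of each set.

From (3): 4 ∉ X.
From (5): 2 ∈ E.
(6) (exactly one): 1 ∈ X.
(2): only 2 candidates remain for C, so all are in.

C = {3, 4}; E = {2}; X = {1}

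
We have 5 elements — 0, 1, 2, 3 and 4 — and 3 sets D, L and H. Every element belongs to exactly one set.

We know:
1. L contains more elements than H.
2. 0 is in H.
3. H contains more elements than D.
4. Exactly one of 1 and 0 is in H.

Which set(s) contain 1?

1: L

From (2): 0 ∈ H.
(4) (exactly one): 1 ∉ H.
Suppose 1 ∈ D: no assignment then satisfies all the clues, so 1 ∉ D.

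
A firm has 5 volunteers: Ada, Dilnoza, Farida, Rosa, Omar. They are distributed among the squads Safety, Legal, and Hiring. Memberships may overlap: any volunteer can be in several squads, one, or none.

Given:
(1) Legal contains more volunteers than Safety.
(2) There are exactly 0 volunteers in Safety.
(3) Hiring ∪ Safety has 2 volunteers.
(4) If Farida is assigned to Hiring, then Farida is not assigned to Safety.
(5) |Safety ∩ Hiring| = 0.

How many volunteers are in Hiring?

2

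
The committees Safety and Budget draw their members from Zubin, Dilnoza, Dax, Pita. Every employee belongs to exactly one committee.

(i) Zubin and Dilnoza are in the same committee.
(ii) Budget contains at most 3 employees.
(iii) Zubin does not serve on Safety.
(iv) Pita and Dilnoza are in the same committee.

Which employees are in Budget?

Budget = {Dilnoza, Pita, Zubin}

From (iii): Zubin ∉ Safety.
(i): Dilnoza matches Zubin: Dilnoza ∉ Safety.
(iv): Pita matches Dilnoza: Pita ∉ Safety.
Only one committee left: Zubin ∈ Budget.
Only one committee left: Dilnoza ∈ Budget.
Only one committee left: Pita ∈ Budget.
(ii): Budget already has 3, so the rest are out.
Only one committee left: Dax ∈ Safety.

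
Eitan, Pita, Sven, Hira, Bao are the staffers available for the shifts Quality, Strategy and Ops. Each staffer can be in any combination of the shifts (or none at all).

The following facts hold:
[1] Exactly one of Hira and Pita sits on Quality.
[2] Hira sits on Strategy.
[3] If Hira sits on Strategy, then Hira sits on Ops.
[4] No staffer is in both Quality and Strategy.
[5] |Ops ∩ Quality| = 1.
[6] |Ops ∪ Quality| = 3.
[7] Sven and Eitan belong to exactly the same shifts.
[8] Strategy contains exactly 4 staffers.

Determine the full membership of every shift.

From (2): Hira ∈ Strategy.
(3): Hira ∈ Ops.
(4) (disjoint): Hira ∉ Quality.
(1) (exactly one): Pita ∈ Quality.
(4) (disjoint): Pita ∉ Strategy.
(8): only 4 candidates remain for Strategy, so all are in.
(4) (disjoint): Eitan ∉ Quality.
(4) (disjoint): Sven ∉ Quality.
(4) (disjoint): Bao ∉ Quality.
Suppose Eitan ∈ Ops: no assignment then satisfies all the clues, so Eitan ∉ Ops.

Quality = {Pita}; Strategy = {Bao, Eitan, Hira, Sven}; Ops = {Bao, Hira, Pita}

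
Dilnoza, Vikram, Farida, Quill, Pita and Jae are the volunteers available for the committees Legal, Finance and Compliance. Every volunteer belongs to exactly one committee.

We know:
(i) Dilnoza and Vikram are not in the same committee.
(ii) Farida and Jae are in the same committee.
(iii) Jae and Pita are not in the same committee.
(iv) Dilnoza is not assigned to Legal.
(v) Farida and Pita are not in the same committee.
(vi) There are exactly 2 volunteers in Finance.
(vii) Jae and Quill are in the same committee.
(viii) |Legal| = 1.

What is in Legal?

Legal = {Vikram}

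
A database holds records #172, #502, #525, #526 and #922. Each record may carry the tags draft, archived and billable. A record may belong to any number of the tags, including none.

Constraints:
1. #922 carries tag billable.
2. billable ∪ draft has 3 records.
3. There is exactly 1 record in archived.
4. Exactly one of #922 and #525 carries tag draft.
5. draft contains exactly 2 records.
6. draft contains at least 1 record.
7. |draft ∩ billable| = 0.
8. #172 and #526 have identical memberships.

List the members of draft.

draft = {#502, #525}

From (1): #922 ∈ billable.
Suppose #172 ∈ draft: no assignment then satisfies all the clues, so #172 ∉ draft.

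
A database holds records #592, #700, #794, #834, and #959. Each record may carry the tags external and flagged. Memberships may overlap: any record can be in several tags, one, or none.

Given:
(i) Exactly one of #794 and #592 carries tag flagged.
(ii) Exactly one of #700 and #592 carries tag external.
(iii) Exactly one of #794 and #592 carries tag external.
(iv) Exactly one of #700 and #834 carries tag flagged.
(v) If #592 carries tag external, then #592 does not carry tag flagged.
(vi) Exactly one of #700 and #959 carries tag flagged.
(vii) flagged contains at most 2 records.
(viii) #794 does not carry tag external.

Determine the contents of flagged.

flagged = {#700, #794}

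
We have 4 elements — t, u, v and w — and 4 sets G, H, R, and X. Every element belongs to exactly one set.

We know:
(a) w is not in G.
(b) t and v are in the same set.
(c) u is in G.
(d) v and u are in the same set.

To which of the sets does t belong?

From (a): w ∉ G.
From (c): u ∈ G.
(d): v matches u: v ∈ G.
(b): t matches v: t ∈ G.

t: G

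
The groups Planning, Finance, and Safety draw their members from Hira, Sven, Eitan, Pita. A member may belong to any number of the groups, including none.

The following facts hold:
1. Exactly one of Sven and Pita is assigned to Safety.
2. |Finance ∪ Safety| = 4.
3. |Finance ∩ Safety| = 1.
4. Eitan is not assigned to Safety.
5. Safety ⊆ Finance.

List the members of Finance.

Finance = {Eitan, Hira, Pita, Sven}

From (4): Eitan ∉ Safety.
Suppose Hira ∉ Finance: no assignment then satisfies all the clues, so Hira ∈ Finance.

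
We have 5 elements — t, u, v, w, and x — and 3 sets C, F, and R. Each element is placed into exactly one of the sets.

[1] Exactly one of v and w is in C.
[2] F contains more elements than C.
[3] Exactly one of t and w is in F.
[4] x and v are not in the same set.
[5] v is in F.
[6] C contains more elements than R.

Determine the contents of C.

From (5): v ∈ F.
(1) (exactly one): w ∈ C.
(3) (exactly one): t ∈ F.
(4): x ∉ F.
Suppose u ∈ C: no assignment then satisfies all the clues, so u ∉ C.

C = {w, x}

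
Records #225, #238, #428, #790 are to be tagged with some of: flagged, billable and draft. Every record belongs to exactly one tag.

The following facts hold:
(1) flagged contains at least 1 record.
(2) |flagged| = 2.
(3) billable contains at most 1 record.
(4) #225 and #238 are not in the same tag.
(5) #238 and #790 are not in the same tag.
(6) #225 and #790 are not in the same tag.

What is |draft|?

1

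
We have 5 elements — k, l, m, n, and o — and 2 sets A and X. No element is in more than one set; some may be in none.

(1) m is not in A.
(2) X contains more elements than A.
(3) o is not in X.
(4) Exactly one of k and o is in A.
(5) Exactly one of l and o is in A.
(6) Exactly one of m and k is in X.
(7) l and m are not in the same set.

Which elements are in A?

A = {o}

From (1): m ∉ A.
From (3): o ∉ X.
Suppose k ∈ A: no assignment then satisfies all the clues, so k ∉ A.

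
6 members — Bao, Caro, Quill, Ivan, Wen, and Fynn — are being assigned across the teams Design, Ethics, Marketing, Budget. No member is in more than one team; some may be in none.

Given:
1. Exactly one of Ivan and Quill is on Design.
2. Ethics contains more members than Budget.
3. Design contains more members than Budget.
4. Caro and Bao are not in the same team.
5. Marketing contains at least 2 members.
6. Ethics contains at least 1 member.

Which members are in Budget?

Budget = {}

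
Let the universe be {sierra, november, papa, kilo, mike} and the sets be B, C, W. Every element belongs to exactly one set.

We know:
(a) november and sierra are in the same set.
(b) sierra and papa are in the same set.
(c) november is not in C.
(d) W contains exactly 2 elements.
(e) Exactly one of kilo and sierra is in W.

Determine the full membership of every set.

From (c): november ∉ C.
(a): sierra matches november: sierra ∉ C.
(b): papa matches sierra: papa ∉ C.
Suppose sierra ∉ B: no assignment then satisfies all the clues, so sierra ∈ B.

B = {november, papa, sierra}; C = {}; W = {kilo, mike}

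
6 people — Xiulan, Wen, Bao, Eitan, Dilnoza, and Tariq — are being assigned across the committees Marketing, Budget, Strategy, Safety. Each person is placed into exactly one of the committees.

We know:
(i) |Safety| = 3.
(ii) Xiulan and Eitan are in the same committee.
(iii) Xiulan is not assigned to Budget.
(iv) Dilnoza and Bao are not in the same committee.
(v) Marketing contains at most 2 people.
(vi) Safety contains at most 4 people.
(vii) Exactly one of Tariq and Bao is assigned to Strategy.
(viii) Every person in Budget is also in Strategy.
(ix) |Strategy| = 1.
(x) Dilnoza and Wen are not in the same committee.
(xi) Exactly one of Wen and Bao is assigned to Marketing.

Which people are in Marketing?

Marketing = {Tariq, Wen}

From (iii): Xiulan ∉ Budget.
(ii): Eitan matches Xiulan: Eitan ∉ Budget.
Suppose Xiulan ∈ Marketing: no assignment then satisfies all the clues, so Xiulan ∉ Marketing.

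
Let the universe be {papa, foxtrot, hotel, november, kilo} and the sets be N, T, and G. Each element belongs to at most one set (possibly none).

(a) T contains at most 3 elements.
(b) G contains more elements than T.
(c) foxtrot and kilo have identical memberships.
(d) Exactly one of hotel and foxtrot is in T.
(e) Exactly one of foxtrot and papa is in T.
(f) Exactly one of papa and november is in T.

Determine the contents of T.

T = {hotel, papa}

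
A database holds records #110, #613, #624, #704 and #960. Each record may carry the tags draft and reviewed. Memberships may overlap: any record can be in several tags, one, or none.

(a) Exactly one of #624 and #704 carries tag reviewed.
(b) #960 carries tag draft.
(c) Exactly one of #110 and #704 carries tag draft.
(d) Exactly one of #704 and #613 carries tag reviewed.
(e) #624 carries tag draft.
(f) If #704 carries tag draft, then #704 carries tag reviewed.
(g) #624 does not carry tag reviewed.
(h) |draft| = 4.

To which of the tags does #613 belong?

From (b): #960 ∈ draft.
From (e): #624 ∈ draft.
From (g): #624 ∉ reviewed.
(a) (exactly one): #704 ∈ reviewed.
(d) (exactly one): #613 ∉ reviewed.
Suppose #613 ∉ draft: no assignment then satisfies all the clues, so #613 ∈ draft.

#613: draft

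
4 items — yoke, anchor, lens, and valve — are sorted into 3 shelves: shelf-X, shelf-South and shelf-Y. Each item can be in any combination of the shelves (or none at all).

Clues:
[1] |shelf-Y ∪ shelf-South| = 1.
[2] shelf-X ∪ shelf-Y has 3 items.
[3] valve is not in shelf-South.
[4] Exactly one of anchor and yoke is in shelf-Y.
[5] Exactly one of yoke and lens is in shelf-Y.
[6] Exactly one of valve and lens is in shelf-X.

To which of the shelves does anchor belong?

anchor: shelf-X

From (3): valve ∉ shelf-South.
Suppose anchor ∉ shelf-X: no assignment then satisfies all the clues, so anchor ∈ shelf-X.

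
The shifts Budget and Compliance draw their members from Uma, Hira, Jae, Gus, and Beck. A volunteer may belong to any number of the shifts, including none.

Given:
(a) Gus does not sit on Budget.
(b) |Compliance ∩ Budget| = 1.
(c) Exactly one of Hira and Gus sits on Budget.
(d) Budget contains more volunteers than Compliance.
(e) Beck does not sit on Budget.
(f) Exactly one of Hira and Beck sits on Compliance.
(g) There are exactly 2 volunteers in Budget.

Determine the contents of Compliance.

Compliance = {Hira}

From (a): Gus ∉ Budget.
From (e): Beck ∉ Budget.
(c) (exactly one): Hira ∈ Budget.
Suppose Uma ∈ Compliance: no assignment then satisfies all the clues, so Uma ∉ Compliance.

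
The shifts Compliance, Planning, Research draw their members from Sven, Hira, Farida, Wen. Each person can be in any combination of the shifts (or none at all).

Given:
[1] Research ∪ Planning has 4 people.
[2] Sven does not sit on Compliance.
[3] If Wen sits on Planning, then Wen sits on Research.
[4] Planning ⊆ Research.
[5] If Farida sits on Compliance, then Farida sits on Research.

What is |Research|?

From (2): Sven ∉ Compliance.
Suppose Sven ∉ Research: no assignment then satisfies all the clues, so Sven ∈ Research.

4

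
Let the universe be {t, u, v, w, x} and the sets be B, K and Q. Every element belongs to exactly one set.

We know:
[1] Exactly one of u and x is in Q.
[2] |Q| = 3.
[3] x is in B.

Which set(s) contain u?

From (3): x ∈ B.
(1) (exactly one): u ∈ Q.

u: Q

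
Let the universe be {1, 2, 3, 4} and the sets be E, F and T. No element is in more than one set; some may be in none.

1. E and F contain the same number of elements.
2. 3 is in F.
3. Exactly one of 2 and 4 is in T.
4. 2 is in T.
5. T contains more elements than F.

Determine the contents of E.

E = {4}

From (2): 3 ∈ F.
From (4): 2 ∈ T.
(3) (exactly one): 4 ∉ T.
Suppose 1 ∈ E: no assignment then satisfies all the clues, so 1 ∉ E.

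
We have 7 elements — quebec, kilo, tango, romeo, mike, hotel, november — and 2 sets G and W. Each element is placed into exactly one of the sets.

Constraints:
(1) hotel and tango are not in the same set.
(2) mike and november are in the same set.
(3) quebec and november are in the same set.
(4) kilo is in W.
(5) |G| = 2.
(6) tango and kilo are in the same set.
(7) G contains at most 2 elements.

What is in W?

W = {kilo, mike, november, quebec, tango}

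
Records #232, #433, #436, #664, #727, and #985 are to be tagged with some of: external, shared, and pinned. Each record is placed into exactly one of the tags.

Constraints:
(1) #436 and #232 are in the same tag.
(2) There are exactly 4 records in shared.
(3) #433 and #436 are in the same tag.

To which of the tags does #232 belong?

#232: shared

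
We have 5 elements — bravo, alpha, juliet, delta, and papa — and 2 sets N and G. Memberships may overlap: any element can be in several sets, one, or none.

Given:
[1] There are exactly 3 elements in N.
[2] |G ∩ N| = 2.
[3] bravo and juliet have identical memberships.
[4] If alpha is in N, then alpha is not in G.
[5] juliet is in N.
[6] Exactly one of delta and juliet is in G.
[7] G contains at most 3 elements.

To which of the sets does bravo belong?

From (5): juliet ∈ N.
(3): bravo matches juliet: bravo ∈ N.
Suppose bravo ∉ G: no assignment then satisfies all the clues, so bravo ∈ G.

bravo: G, N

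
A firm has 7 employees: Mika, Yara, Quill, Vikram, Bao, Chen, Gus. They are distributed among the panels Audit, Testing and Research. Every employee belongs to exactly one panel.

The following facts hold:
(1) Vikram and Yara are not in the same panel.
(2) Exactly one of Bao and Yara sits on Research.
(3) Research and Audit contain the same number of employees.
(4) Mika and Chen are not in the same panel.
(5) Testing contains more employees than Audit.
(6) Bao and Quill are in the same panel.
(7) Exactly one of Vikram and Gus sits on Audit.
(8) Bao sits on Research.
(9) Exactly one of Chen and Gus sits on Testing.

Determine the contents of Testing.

From (8): Bao ∈ Research.
(2) (exactly one): Yara ∉ Research.
(6): Quill matches Bao: Quill ∉ Audit.
(6): Quill matches Bao: Quill ∉ Testing.
(6): Quill matches Bao: Quill ∈ Research.
Suppose Mika ∉ Testing: no assignment then satisfies all the clues, so Mika ∈ Testing.

Testing = {Gus, Mika, Yara}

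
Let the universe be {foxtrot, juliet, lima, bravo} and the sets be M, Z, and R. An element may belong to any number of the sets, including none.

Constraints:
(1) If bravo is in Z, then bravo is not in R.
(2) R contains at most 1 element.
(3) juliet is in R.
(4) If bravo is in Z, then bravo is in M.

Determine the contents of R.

From (3): juliet ∈ R.
(2): R already has 1, so the rest are out.

R = {juliet}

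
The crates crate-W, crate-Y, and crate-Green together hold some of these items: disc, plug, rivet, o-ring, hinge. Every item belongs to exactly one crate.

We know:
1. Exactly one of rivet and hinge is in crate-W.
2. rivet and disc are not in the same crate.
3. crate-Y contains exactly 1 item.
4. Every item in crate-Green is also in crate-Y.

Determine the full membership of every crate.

crate-W = {disc, hinge, o-ring, plug}; crate-Y = {rivet}; crate-Green = {}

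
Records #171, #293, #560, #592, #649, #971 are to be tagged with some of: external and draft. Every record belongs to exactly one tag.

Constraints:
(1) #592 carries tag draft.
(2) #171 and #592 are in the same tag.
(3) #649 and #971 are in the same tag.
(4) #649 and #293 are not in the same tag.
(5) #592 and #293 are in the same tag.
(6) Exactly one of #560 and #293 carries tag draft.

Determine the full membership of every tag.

external = {#560, #649, #971}; draft = {#171, #293, #592}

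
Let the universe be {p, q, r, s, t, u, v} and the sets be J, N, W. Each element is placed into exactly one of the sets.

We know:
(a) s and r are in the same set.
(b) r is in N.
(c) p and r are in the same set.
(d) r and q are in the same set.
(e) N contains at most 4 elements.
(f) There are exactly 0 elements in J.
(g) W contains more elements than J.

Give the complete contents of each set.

From (b): r ∈ N.
(a): s matches r: s ∉ J.
(a): s matches r: s ∈ N.
(c): p matches r: p ∉ J.
(c): p matches r: p ∈ N.
(d): q matches r: q ∉ J.
(d): q matches r: q ∈ N.
(e): N already has 4, so the rest are out.
(f): J already has 0, so the rest are out.
Only one set left: t ∈ W.
Only one set left: u ∈ W.
Only one set left: v ∈ W.

J = {}; N = {p, q, r, s}; W = {t, u, v}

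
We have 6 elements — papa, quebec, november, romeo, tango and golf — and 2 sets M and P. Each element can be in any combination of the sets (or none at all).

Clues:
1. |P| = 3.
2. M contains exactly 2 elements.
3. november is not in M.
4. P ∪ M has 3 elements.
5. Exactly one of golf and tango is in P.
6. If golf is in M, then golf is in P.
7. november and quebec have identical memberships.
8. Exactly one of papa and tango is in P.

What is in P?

P = {golf, papa, romeo}

From (3): november ∉ M.
(7): quebec matches november: quebec ∉ M.
Suppose papa ∉ P: no assignment then satisfies all the clues, so papa ∈ P.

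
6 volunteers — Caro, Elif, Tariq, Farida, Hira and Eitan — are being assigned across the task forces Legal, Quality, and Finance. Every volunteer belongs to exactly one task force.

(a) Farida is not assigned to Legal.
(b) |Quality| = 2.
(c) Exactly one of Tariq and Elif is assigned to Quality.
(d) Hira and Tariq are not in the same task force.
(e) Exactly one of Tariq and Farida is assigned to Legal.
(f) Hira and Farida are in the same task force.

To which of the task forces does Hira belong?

Hira: Finance

From (a): Farida ∉ Legal.
(e) (exactly one): Tariq ∈ Legal.
(f): Hira matches Farida: Hira ∉ Legal.
(c) (exactly one): Elif ∈ Quality.
Suppose Hira ∈ Quality: no assignment then satisfies all the clues, so Hira ∉ Quality.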